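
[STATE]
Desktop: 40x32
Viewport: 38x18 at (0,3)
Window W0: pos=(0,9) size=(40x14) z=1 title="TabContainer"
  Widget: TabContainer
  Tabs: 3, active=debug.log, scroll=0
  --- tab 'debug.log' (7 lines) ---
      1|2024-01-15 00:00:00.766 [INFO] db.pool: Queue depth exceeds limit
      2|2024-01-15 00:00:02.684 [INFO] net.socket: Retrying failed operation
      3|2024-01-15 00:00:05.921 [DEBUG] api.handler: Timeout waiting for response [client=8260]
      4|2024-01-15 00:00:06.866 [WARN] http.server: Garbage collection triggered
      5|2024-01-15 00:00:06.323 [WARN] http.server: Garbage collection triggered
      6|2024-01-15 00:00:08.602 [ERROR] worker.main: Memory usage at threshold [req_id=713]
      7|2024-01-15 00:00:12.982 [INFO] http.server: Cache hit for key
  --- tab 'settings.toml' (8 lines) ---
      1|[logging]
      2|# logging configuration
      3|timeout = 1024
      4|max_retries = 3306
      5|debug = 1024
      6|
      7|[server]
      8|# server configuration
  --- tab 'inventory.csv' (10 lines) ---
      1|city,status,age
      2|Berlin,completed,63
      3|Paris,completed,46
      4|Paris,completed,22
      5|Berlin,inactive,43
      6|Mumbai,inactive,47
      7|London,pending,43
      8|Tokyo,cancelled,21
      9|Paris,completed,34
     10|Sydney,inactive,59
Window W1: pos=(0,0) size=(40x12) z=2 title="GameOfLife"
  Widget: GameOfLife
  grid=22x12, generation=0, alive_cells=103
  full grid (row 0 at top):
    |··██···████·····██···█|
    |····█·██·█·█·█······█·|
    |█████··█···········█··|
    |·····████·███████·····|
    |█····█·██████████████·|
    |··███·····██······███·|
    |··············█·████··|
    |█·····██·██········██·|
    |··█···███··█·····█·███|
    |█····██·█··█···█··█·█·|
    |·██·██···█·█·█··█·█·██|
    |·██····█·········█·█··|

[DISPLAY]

┃Gen: 0                               
┃█████··█···········█··               
┃·····████·███████·····               
┃█····█·██████████████·               
┃··███·····██······███·               
┃··············█·████··               
┃█·····██·██········██·               
┃··█···███··█·····█·███               
┗━━━━━━━━━━━━━━━━━━━━━━━━━━━━━━━━━━━━━
┃[debug.log]│ settings.toml │ inventor
┃─────────────────────────────────────
┃2024-01-15 00:00:00.766 [INFO] db.poo
┃2024-01-15 00:00:02.684 [INFO] net.so
┃2024-01-15 00:00:05.921 [DEBUG] api.h
┃2024-01-15 00:00:06.866 [WARN] http.s
┃2024-01-15 00:00:06.323 [WARN] http.s
┃2024-01-15 00:00:08.602 [ERROR] worke
┃2024-01-15 00:00:12.982 [INFO] http.s


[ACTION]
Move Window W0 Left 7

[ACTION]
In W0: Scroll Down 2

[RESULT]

┃Gen: 0                               
┃█████··█···········█··               
┃·····████·███████·····               
┃█····█·██████████████·               
┃··███·····██······███·               
┃··············█·████··               
┃█·····██·██········██·               
┃··█···███··█·····█·███               
┗━━━━━━━━━━━━━━━━━━━━━━━━━━━━━━━━━━━━━
┃[debug.log]│ settings.toml │ inventor
┃─────────────────────────────────────
┃2024-01-15 00:00:05.921 [DEBUG] api.h
┃2024-01-15 00:00:06.866 [WARN] http.s
┃2024-01-15 00:00:06.323 [WARN] http.s
┃2024-01-15 00:00:08.602 [ERROR] worke
┃2024-01-15 00:00:12.982 [INFO] http.s
┃                                     
┃                                     


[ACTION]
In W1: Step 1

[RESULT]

┃Gen: 1                               
┃·████····█·····█······               
┃█·██·█··············█·               
┃···█·█··············█·               
┃···██···█·············               
┃···█·····█·█·····█····               
┃······█··██·····█····█               
┃·█·········█·········█               
┗━━━━━━━━━━━━━━━━━━━━━━━━━━━━━━━━━━━━━
┃[debug.log]│ settings.toml │ inventor
┃─────────────────────────────────────
┃2024-01-15 00:00:05.921 [DEBUG] api.h
┃2024-01-15 00:00:06.866 [WARN] http.s
┃2024-01-15 00:00:06.323 [WARN] http.s
┃2024-01-15 00:00:08.602 [ERROR] worke
┃2024-01-15 00:00:12.982 [INFO] http.s
┃                                     
┃                                     


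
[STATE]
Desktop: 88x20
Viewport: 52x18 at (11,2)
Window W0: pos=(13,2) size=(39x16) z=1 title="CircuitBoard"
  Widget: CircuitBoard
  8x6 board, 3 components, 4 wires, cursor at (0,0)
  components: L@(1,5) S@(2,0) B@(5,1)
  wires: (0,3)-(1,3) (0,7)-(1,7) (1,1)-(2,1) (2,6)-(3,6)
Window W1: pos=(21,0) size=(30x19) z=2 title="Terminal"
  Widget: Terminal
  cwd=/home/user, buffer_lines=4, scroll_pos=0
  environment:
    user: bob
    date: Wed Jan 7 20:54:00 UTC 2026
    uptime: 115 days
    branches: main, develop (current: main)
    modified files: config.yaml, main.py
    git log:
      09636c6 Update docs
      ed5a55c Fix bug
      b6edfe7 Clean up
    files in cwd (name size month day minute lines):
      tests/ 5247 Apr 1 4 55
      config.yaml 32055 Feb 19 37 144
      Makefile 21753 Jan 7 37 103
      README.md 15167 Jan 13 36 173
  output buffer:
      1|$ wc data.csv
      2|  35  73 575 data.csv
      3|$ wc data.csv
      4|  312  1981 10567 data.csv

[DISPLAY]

  ┏━━━━━━━┠────────────────────────────┨┓           
  ┃ Circui┃$ wc data.csv               ┃┃           
  ┠───────┃  35  73 575 data.csv       ┃┨           
  ┃   0 1 ┃$ wc data.csv               ┃┃           
  ┃0  [.] ┃  312  1981 10567 data.csv  ┃┃           
  ┃       ┃$ █                         ┃┃           
  ┃1      ┃                            ┃┃           
  ┃       ┃                            ┃┃           
  ┃2   S  ┃                            ┃┃           
  ┃       ┃                            ┃┃           
  ┃3      ┃                            ┃┃           
  ┃       ┃                            ┃┃           
  ┃4      ┃                            ┃┃           
  ┃       ┃                            ┃┃           
  ┃5      ┃                            ┃┃           
  ┗━━━━━━━┃                            ┃┛           
          ┗━━━━━━━━━━━━━━━━━━━━━━━━━━━━┛            
                                                    


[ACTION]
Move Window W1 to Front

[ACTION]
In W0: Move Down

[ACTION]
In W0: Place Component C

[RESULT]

  ┏━━━━━━━┠────────────────────────────┨┓           
  ┃ Circui┃$ wc data.csv               ┃┃           
  ┠───────┃  35  73 575 data.csv       ┃┨           
  ┃   0 1 ┃$ wc data.csv               ┃┃           
  ┃0      ┃  312  1981 10567 data.csv  ┃┃           
  ┃       ┃$ █                         ┃┃           
  ┃1  [C] ┃                            ┃┃           
  ┃       ┃                            ┃┃           
  ┃2   S  ┃                            ┃┃           
  ┃       ┃                            ┃┃           
  ┃3      ┃                            ┃┃           
  ┃       ┃                            ┃┃           
  ┃4      ┃                            ┃┃           
  ┃       ┃                            ┃┃           
  ┃5      ┃                            ┃┃           
  ┗━━━━━━━┃                            ┃┛           
          ┗━━━━━━━━━━━━━━━━━━━━━━━━━━━━┛            
                                                    


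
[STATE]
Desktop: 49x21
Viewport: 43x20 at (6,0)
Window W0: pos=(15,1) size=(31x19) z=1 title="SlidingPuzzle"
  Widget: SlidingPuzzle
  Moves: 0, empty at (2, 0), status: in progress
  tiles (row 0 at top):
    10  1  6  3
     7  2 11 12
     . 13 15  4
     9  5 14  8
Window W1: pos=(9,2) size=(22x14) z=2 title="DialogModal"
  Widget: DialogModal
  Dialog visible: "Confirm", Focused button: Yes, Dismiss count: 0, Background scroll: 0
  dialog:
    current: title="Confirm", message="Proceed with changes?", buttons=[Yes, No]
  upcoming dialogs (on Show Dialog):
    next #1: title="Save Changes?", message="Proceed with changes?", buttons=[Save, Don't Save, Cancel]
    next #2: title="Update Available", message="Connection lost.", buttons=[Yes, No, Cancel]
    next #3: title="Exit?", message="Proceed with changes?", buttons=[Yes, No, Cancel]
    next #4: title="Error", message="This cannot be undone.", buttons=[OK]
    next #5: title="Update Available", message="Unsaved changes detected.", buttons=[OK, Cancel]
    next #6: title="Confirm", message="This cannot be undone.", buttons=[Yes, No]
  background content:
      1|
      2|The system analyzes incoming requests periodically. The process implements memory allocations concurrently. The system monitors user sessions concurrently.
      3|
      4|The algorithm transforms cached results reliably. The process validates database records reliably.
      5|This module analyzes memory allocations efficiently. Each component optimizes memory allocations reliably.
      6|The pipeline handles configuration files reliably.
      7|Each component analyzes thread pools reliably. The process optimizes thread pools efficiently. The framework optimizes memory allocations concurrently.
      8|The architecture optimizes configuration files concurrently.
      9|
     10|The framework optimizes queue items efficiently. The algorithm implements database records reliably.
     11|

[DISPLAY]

                                           
         ┏━━━━━━━━━━━━━━━━━━━━━━━━━━━━━┓   
   ┏━━━━━━━━━━━━━━━━━━━━┓              ┃   
   ┃ DialogModal        ┃──────────────┨   
   ┠────────────────────┨┬────┐        ┃   
   ┃                    ┃│  3 │        ┃   
   ┃The system analyzes ┃┼────┤        ┃   
   ┃  ┌──────────────┐  ┃│ 12 │        ┃   
   ┃Th│   Confirm    │sf┃┼────┤        ┃   
   ┃Th│Proceed with c│es┃│  4 │        ┃   
   ┃Th│  [Yes]  No   │es┃┼────┤        ┃   
   ┃Ea└──────────────┘ly┃│  8 │        ┃   
   ┃The architecture opt┃┴────┘        ┃   
   ┃                    ┃              ┃   
   ┃The framework optimi┃              ┃   
   ┗━━━━━━━━━━━━━━━━━━━━┛              ┃   
         ┃                             ┃   
         ┃                             ┃   
         ┃                             ┃   
         ┗━━━━━━━━━━━━━━━━━━━━━━━━━━━━━┛   


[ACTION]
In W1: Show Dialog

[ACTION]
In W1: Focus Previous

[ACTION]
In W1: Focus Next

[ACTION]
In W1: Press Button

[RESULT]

                                           
         ┏━━━━━━━━━━━━━━━━━━━━━━━━━━━━━┓   
   ┏━━━━━━━━━━━━━━━━━━━━┓              ┃   
   ┃ DialogModal        ┃──────────────┨   
   ┠────────────────────┨┬────┐        ┃   
   ┃                    ┃│  3 │        ┃   
   ┃The system analyzes ┃┼────┤        ┃   
   ┃                    ┃│ 12 │        ┃   
   ┃The algorithm transf┃┼────┤        ┃   
   ┃This module analyzes┃│  4 │        ┃   
   ┃The pipeline handles┃┼────┤        ┃   
   ┃Each component analy┃│  8 │        ┃   
   ┃The architecture opt┃┴────┘        ┃   
   ┃                    ┃              ┃   
   ┃The framework optimi┃              ┃   
   ┗━━━━━━━━━━━━━━━━━━━━┛              ┃   
         ┃                             ┃   
         ┃                             ┃   
         ┃                             ┃   
         ┗━━━━━━━━━━━━━━━━━━━━━━━━━━━━━┛   


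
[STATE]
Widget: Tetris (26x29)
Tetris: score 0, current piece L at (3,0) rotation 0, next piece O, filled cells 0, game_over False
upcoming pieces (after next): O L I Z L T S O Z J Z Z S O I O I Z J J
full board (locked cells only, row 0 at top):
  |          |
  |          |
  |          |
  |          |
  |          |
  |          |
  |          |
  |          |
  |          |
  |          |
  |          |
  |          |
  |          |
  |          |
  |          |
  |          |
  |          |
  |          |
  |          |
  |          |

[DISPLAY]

     ▒    │Next:          
   ▒▒▒    │▓▓             
          │▓▓             
          │               
          │               
          │               
          │Score:         
          │0              
          │               
          │               
          │               
          │               
          │               
          │               
          │               
          │               
          │               
          │               
          │               
          │               
          │               
          │               
          │               
          │               
          │               
          │               
          │               
          │               
          │               


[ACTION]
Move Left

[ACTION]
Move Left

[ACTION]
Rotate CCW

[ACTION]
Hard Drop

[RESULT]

    ▓▓    │Next:          
    ▓▓    │▓▓             
          │▓▓             
          │               
          │               
          │               
          │Score:         
          │0              
          │               
          │               
          │               
          │               
          │               
          │               
          │               
          │               
          │               
 ▒▒       │               
  ▒       │               
  ▒       │               
          │               
          │               
          │               
          │               
          │               
          │               
          │               
          │               
          │               


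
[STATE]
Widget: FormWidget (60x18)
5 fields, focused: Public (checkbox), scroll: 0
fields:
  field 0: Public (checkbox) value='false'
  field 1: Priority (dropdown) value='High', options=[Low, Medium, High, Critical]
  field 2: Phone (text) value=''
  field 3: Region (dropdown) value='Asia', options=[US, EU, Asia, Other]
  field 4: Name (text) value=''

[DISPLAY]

> Public:     [ ]                                           
  Priority:   [High                                       ▼]
  Phone:      [                                            ]
  Region:     [Asia                                       ▼]
  Name:       [                                            ]
                                                            
                                                            
                                                            
                                                            
                                                            
                                                            
                                                            
                                                            
                                                            
                                                            
                                                            
                                                            
                                                            


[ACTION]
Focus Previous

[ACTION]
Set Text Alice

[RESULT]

  Public:     [ ]                                           
  Priority:   [High                                       ▼]
  Phone:      [                                            ]
  Region:     [Asia                                       ▼]
> Name:       [Alice                                       ]
                                                            
                                                            
                                                            
                                                            
                                                            
                                                            
                                                            
                                                            
                                                            
                                                            
                                                            
                                                            
                                                            


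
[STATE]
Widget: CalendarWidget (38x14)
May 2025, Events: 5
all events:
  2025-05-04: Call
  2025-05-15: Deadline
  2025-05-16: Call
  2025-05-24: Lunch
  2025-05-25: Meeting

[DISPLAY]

               May 2025               
Mo Tu We Th Fr Sa Su                  
          1  2  3  4*                 
 5  6  7  8  9 10 11                  
12 13 14 15* 16* 17 18                
19 20 21 22 23 24* 25*                
26 27 28 29 30 31                     
                                      
                                      
                                      
                                      
                                      
                                      
                                      


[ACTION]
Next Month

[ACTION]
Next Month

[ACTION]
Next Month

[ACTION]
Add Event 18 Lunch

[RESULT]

             August 2025              
Mo Tu We Th Fr Sa Su                  
             1  2  3                  
 4  5  6  7  8  9 10                  
11 12 13 14 15 16 17                  
18* 19 20 21 22 23 24                 
25 26 27 28 29 30 31                  
                                      
                                      
                                      
                                      
                                      
                                      
                                      


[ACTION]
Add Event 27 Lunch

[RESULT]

             August 2025              
Mo Tu We Th Fr Sa Su                  
             1  2  3                  
 4  5  6  7  8  9 10                  
11 12 13 14 15 16 17                  
18* 19 20 21 22 23 24                 
25 26 27* 28 29 30 31                 
                                      
                                      
                                      
                                      
                                      
                                      
                                      


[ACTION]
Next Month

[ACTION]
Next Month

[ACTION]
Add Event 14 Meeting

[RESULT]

             October 2025             
Mo Tu We Th Fr Sa Su                  
       1  2  3  4  5                  
 6  7  8  9 10 11 12                  
13 14* 15 16 17 18 19                 
20 21 22 23 24 25 26                  
27 28 29 30 31                        
                                      
                                      
                                      
                                      
                                      
                                      
                                      


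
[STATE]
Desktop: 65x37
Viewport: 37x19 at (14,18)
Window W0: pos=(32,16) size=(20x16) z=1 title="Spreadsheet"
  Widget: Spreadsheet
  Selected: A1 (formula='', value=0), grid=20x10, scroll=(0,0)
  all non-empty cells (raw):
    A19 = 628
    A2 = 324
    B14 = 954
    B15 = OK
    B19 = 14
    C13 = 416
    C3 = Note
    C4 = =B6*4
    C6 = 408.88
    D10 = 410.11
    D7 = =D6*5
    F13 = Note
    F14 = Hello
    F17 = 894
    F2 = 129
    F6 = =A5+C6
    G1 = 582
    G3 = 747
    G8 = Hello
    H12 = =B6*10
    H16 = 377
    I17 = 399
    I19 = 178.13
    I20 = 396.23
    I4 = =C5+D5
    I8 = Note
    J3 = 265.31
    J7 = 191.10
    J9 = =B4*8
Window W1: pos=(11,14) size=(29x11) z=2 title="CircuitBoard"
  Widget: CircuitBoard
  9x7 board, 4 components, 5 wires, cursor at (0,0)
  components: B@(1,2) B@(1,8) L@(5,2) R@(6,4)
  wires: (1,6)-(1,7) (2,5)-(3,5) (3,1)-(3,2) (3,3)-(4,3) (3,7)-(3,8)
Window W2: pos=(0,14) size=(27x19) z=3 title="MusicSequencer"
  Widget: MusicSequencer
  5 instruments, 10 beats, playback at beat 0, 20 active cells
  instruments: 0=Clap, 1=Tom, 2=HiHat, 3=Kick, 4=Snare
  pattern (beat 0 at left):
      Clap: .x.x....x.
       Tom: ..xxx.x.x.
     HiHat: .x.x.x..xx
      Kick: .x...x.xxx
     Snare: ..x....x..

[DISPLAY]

·█·         ┃            ┃───────────
·█·         ┃            ┃           
·██         ┃            ┃A       B  
███         ┃            ┃-----------
█··         ┃         ·  ┃  [0]      
            ┃         │  ┃  324      
            ┃━━━━━━━━━━━━┛    0      
            ┃     ┃  4        0      
            ┃     ┃  5        0      
            ┃     ┃  6        0      
            ┃     ┃  7        0      
            ┃     ┃  8        0      
            ┃     ┃  9        0      
            ┃     ┗━━━━━━━━━━━━━━━━━━
━━━━━━━━━━━━┛                        
                                     
                                     
                                     
                                     


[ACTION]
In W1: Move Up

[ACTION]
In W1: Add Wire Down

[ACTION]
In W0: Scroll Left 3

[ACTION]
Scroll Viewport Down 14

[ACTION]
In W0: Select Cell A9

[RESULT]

·█·         ┃            ┃───────────
·█·         ┃            ┃           
·██         ┃            ┃A       B  
███         ┃            ┃-----------
█··         ┃         ·  ┃    0      
            ┃         │  ┃  324      
            ┃━━━━━━━━━━━━┛    0      
            ┃     ┃  4        0      
            ┃     ┃  5        0      
            ┃     ┃  6        0      
            ┃     ┃  7        0      
            ┃     ┃  8        0      
            ┃     ┃  9      [0]      
            ┃     ┗━━━━━━━━━━━━━━━━━━
━━━━━━━━━━━━┛                        
                                     
                                     
                                     
                                     


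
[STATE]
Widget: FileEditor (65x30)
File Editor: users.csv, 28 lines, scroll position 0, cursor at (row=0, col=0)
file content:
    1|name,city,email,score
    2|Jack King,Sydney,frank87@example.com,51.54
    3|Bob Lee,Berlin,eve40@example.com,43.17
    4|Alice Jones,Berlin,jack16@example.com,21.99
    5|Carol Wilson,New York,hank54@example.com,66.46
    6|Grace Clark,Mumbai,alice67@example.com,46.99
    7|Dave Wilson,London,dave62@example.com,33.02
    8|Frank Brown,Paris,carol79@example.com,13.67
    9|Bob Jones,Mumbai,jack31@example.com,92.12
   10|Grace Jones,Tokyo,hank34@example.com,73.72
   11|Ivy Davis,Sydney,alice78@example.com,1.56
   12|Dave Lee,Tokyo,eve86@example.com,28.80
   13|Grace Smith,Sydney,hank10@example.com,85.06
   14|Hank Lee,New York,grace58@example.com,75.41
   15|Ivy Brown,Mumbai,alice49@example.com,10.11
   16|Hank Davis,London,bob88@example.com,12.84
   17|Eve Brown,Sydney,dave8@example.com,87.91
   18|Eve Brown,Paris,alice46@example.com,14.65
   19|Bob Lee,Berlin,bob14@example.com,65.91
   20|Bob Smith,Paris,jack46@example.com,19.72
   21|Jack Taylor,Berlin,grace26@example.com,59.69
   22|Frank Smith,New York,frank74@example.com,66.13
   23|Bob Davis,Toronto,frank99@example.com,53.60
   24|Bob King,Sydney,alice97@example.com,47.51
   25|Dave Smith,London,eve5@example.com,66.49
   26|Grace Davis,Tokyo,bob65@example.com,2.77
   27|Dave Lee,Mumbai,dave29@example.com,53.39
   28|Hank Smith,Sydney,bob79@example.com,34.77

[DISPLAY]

█ame,city,email,score                                           ▲
Jack King,Sydney,frank87@example.com,51.54                      █
Bob Lee,Berlin,eve40@example.com,43.17                          ░
Alice Jones,Berlin,jack16@example.com,21.99                     ░
Carol Wilson,New York,hank54@example.com,66.46                  ░
Grace Clark,Mumbai,alice67@example.com,46.99                    ░
Dave Wilson,London,dave62@example.com,33.02                     ░
Frank Brown,Paris,carol79@example.com,13.67                     ░
Bob Jones,Mumbai,jack31@example.com,92.12                       ░
Grace Jones,Tokyo,hank34@example.com,73.72                      ░
Ivy Davis,Sydney,alice78@example.com,1.56                       ░
Dave Lee,Tokyo,eve86@example.com,28.80                          ░
Grace Smith,Sydney,hank10@example.com,85.06                     ░
Hank Lee,New York,grace58@example.com,75.41                     ░
Ivy Brown,Mumbai,alice49@example.com,10.11                      ░
Hank Davis,London,bob88@example.com,12.84                       ░
Eve Brown,Sydney,dave8@example.com,87.91                        ░
Eve Brown,Paris,alice46@example.com,14.65                       ░
Bob Lee,Berlin,bob14@example.com,65.91                          ░
Bob Smith,Paris,jack46@example.com,19.72                        ░
Jack Taylor,Berlin,grace26@example.com,59.69                    ░
Frank Smith,New York,frank74@example.com,66.13                  ░
Bob Davis,Toronto,frank99@example.com,53.60                     ░
Bob King,Sydney,alice97@example.com,47.51                       ░
Dave Smith,London,eve5@example.com,66.49                        ░
Grace Davis,Tokyo,bob65@example.com,2.77                        ░
Dave Lee,Mumbai,dave29@example.com,53.39                        ░
Hank Smith,Sydney,bob79@example.com,34.77                       ░
                                                                ░
                                                                ▼


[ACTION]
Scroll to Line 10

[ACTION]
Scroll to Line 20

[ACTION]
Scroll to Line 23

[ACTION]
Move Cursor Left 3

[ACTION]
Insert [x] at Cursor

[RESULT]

x█ame,city,email,score                                          ▲
Jack King,Sydney,frank87@example.com,51.54                      █
Bob Lee,Berlin,eve40@example.com,43.17                          ░
Alice Jones,Berlin,jack16@example.com,21.99                     ░
Carol Wilson,New York,hank54@example.com,66.46                  ░
Grace Clark,Mumbai,alice67@example.com,46.99                    ░
Dave Wilson,London,dave62@example.com,33.02                     ░
Frank Brown,Paris,carol79@example.com,13.67                     ░
Bob Jones,Mumbai,jack31@example.com,92.12                       ░
Grace Jones,Tokyo,hank34@example.com,73.72                      ░
Ivy Davis,Sydney,alice78@example.com,1.56                       ░
Dave Lee,Tokyo,eve86@example.com,28.80                          ░
Grace Smith,Sydney,hank10@example.com,85.06                     ░
Hank Lee,New York,grace58@example.com,75.41                     ░
Ivy Brown,Mumbai,alice49@example.com,10.11                      ░
Hank Davis,London,bob88@example.com,12.84                       ░
Eve Brown,Sydney,dave8@example.com,87.91                        ░
Eve Brown,Paris,alice46@example.com,14.65                       ░
Bob Lee,Berlin,bob14@example.com,65.91                          ░
Bob Smith,Paris,jack46@example.com,19.72                        ░
Jack Taylor,Berlin,grace26@example.com,59.69                    ░
Frank Smith,New York,frank74@example.com,66.13                  ░
Bob Davis,Toronto,frank99@example.com,53.60                     ░
Bob King,Sydney,alice97@example.com,47.51                       ░
Dave Smith,London,eve5@example.com,66.49                        ░
Grace Davis,Tokyo,bob65@example.com,2.77                        ░
Dave Lee,Mumbai,dave29@example.com,53.39                        ░
Hank Smith,Sydney,bob79@example.com,34.77                       ░
                                                                ░
                                                                ▼


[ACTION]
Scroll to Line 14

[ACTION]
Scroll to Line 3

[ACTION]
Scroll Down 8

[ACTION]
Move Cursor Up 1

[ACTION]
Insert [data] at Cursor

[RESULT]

xdata█ame,city,email,score                                      ▲
Jack King,Sydney,frank87@example.com,51.54                      █
Bob Lee,Berlin,eve40@example.com,43.17                          ░
Alice Jones,Berlin,jack16@example.com,21.99                     ░
Carol Wilson,New York,hank54@example.com,66.46                  ░
Grace Clark,Mumbai,alice67@example.com,46.99                    ░
Dave Wilson,London,dave62@example.com,33.02                     ░
Frank Brown,Paris,carol79@example.com,13.67                     ░
Bob Jones,Mumbai,jack31@example.com,92.12                       ░
Grace Jones,Tokyo,hank34@example.com,73.72                      ░
Ivy Davis,Sydney,alice78@example.com,1.56                       ░
Dave Lee,Tokyo,eve86@example.com,28.80                          ░
Grace Smith,Sydney,hank10@example.com,85.06                     ░
Hank Lee,New York,grace58@example.com,75.41                     ░
Ivy Brown,Mumbai,alice49@example.com,10.11                      ░
Hank Davis,London,bob88@example.com,12.84                       ░
Eve Brown,Sydney,dave8@example.com,87.91                        ░
Eve Brown,Paris,alice46@example.com,14.65                       ░
Bob Lee,Berlin,bob14@example.com,65.91                          ░
Bob Smith,Paris,jack46@example.com,19.72                        ░
Jack Taylor,Berlin,grace26@example.com,59.69                    ░
Frank Smith,New York,frank74@example.com,66.13                  ░
Bob Davis,Toronto,frank99@example.com,53.60                     ░
Bob King,Sydney,alice97@example.com,47.51                       ░
Dave Smith,London,eve5@example.com,66.49                        ░
Grace Davis,Tokyo,bob65@example.com,2.77                        ░
Dave Lee,Mumbai,dave29@example.com,53.39                        ░
Hank Smith,Sydney,bob79@example.com,34.77                       ░
                                                                ░
                                                                ▼


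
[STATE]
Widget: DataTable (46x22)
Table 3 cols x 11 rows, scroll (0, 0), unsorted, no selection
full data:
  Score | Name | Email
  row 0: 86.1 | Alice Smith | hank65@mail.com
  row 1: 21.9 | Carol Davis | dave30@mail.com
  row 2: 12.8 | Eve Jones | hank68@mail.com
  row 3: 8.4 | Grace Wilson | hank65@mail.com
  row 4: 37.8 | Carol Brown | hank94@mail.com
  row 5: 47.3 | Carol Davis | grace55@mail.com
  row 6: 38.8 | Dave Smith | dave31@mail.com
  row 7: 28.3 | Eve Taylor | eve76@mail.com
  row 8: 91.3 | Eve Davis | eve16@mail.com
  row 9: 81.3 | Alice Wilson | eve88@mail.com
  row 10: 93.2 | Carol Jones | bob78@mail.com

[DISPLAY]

Score│Name        │Email                      
─────┼────────────┼────────────────           
86.1 │Alice Smith │hank65@mail.com            
21.9 │Carol Davis │dave30@mail.com            
12.8 │Eve Jones   │hank68@mail.com            
8.4  │Grace Wilson│hank65@mail.com            
37.8 │Carol Brown │hank94@mail.com            
47.3 │Carol Davis │grace55@mail.com           
38.8 │Dave Smith  │dave31@mail.com            
28.3 │Eve Taylor  │eve76@mail.com             
91.3 │Eve Davis   │eve16@mail.com             
81.3 │Alice Wilson│eve88@mail.com             
93.2 │Carol Jones │bob78@mail.com             
                                              
                                              
                                              
                                              
                                              
                                              
                                              
                                              
                                              


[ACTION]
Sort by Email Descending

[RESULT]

Score│Name        │Email          ▼           
─────┼────────────┼────────────────           
37.8 │Carol Brown │hank94@mail.com            
12.8 │Eve Jones   │hank68@mail.com            
86.1 │Alice Smith │hank65@mail.com            
8.4  │Grace Wilson│hank65@mail.com            
47.3 │Carol Davis │grace55@mail.com           
81.3 │Alice Wilson│eve88@mail.com             
28.3 │Eve Taylor  │eve76@mail.com             
91.3 │Eve Davis   │eve16@mail.com             
38.8 │Dave Smith  │dave31@mail.com            
21.9 │Carol Davis │dave30@mail.com            
93.2 │Carol Jones │bob78@mail.com             
                                              
                                              
                                              
                                              
                                              
                                              
                                              
                                              
                                              


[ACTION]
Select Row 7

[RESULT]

Score│Name        │Email          ▼           
─────┼────────────┼────────────────           
37.8 │Carol Brown │hank94@mail.com            
12.8 │Eve Jones   │hank68@mail.com            
86.1 │Alice Smith │hank65@mail.com            
8.4  │Grace Wilson│hank65@mail.com            
47.3 │Carol Davis │grace55@mail.com           
81.3 │Alice Wilson│eve88@mail.com             
28.3 │Eve Taylor  │eve76@mail.com             
>1.3 │Eve Davis   │eve16@mail.com             
38.8 │Dave Smith  │dave31@mail.com            
21.9 │Carol Davis │dave30@mail.com            
93.2 │Carol Jones │bob78@mail.com             
                                              
                                              
                                              
                                              
                                              
                                              
                                              
                                              
                                              


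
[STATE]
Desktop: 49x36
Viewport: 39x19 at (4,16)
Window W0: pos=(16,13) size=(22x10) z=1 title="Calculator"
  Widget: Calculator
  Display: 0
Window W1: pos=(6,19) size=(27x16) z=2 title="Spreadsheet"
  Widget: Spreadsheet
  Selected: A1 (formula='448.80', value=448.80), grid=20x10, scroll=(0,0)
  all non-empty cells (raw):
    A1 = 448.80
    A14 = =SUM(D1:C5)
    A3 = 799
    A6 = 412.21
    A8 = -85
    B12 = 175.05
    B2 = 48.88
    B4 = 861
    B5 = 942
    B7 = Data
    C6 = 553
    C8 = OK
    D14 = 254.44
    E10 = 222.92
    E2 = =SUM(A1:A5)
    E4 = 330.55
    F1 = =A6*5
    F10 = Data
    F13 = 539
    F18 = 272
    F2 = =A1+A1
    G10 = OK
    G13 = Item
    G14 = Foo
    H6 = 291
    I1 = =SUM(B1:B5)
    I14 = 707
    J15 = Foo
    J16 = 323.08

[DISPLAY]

            ┃                   0┃     
            ┃┌───┬───┬───┬───┐   ┃     
            ┃│ 7 │ 8 │ 9 │ ÷ │   ┃     
  ┏━━━━━━━━━━━━━━━━━━━━━━━━━┓┤   ┃     
  ┃ Spreadsheet             ┃│   ┃     
  ┠─────────────────────────┨┘   ┃     
  ┃A1: 448.80               ┃━━━━┛     
  ┃       A       B       C ┃          
  ┃-------------------------┃          
  ┃  1 [448.80]       0     ┃          
  ┃  2        0   48.88     ┃          
  ┃  3      799       0     ┃          
  ┃  4        0     861     ┃          
  ┃  5        0     942     ┃          
  ┃  6   412.21       0     ┃          
  ┃  7        0Data         ┃          
  ┃  8      -85       0OK   ┃          
  ┃  9        0       0     ┃          
  ┗━━━━━━━━━━━━━━━━━━━━━━━━━┛          


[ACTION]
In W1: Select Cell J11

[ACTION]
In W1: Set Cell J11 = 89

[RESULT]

            ┃                   0┃     
            ┃┌───┬───┬───┬───┐   ┃     
            ┃│ 7 │ 8 │ 9 │ ÷ │   ┃     
  ┏━━━━━━━━━━━━━━━━━━━━━━━━━┓┤   ┃     
  ┃ Spreadsheet             ┃│   ┃     
  ┠─────────────────────────┨┘   ┃     
  ┃J11: 89                  ┃━━━━┛     
  ┃       A       B       C ┃          
  ┃-------------------------┃          
  ┃  1   448.80       0     ┃          
  ┃  2        0   48.88     ┃          
  ┃  3      799       0     ┃          
  ┃  4        0     861     ┃          
  ┃  5        0     942     ┃          
  ┃  6   412.21       0     ┃          
  ┃  7        0Data         ┃          
  ┃  8      -85       0OK   ┃          
  ┃  9        0       0     ┃          
  ┗━━━━━━━━━━━━━━━━━━━━━━━━━┛          


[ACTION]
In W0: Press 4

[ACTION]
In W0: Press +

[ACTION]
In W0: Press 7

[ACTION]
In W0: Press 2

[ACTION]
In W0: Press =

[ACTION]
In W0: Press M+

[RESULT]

            ┃                  76┃     
            ┃┌───┬───┬───┬───┐   ┃     
            ┃│ 7 │ 8 │ 9 │ ÷ │   ┃     
  ┏━━━━━━━━━━━━━━━━━━━━━━━━━┓┤   ┃     
  ┃ Spreadsheet             ┃│   ┃     
  ┠─────────────────────────┨┘   ┃     
  ┃J11: 89                  ┃━━━━┛     
  ┃       A       B       C ┃          
  ┃-------------------------┃          
  ┃  1   448.80       0     ┃          
  ┃  2        0   48.88     ┃          
  ┃  3      799       0     ┃          
  ┃  4        0     861     ┃          
  ┃  5        0     942     ┃          
  ┃  6   412.21       0     ┃          
  ┃  7        0Data         ┃          
  ┃  8      -85       0OK   ┃          
  ┃  9        0       0     ┃          
  ┗━━━━━━━━━━━━━━━━━━━━━━━━━┛          
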